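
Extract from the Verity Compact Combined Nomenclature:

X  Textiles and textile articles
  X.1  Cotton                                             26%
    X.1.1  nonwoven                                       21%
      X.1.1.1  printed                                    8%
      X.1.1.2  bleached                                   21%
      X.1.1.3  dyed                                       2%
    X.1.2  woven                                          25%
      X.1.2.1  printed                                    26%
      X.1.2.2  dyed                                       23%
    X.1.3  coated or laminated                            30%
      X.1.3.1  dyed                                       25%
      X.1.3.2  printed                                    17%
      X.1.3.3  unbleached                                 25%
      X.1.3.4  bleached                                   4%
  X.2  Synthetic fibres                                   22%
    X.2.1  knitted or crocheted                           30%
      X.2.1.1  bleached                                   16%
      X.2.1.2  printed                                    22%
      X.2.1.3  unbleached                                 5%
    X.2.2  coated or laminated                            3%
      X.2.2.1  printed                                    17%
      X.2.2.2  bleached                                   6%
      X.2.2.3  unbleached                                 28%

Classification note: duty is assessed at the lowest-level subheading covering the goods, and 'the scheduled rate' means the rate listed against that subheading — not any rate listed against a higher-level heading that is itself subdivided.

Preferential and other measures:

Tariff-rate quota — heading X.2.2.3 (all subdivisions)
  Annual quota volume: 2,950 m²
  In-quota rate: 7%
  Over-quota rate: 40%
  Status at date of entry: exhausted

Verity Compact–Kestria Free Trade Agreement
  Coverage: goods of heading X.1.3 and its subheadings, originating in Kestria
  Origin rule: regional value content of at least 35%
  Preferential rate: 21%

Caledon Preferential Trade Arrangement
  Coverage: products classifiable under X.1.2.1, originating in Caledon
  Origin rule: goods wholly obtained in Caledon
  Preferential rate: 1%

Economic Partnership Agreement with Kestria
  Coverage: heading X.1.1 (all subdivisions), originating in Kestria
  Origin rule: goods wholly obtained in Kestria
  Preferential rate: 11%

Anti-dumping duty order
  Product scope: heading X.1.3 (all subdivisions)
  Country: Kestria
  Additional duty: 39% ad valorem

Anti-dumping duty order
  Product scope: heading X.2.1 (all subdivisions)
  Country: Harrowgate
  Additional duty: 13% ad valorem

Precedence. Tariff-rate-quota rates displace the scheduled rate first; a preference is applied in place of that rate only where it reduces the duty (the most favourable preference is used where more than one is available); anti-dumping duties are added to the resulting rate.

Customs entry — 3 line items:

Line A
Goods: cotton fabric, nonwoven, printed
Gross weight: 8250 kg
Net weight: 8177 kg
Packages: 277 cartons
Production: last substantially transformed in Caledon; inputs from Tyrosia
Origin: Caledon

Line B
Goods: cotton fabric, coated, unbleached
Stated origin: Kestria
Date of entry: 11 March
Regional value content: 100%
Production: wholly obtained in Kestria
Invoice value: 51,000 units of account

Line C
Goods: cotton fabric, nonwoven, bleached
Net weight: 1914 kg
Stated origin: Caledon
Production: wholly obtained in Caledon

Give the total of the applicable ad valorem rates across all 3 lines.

Line A: cotton → X.1; nonwoven → X.1.1; printed → X.1.1.1. Scheduled 8%. Caledon agreement on X.1.2.1: X.1.1.1 not covered. → 8%.
Line B: cotton → X.1; coated → X.1.3; unbleached → X.1.3.3. Scheduled 25%. Kestria agreement on X.1.3: RVC ≥ 35% → 21% available; Kestria agreement on X.1.1: X.1.3.3 not covered; preferential 21%; anti-dumping (Kestria, X.1.3): +39%; total 21% + 39% = 60%. → 60%.
Line C: cotton → X.1; nonwoven → X.1.1; bleached → X.1.1.2. Scheduled 21%. Caledon agreement on X.1.2.1: X.1.1.2 not covered. → 21%.
Sum: 8% + 60% + 21% = 89%.

89%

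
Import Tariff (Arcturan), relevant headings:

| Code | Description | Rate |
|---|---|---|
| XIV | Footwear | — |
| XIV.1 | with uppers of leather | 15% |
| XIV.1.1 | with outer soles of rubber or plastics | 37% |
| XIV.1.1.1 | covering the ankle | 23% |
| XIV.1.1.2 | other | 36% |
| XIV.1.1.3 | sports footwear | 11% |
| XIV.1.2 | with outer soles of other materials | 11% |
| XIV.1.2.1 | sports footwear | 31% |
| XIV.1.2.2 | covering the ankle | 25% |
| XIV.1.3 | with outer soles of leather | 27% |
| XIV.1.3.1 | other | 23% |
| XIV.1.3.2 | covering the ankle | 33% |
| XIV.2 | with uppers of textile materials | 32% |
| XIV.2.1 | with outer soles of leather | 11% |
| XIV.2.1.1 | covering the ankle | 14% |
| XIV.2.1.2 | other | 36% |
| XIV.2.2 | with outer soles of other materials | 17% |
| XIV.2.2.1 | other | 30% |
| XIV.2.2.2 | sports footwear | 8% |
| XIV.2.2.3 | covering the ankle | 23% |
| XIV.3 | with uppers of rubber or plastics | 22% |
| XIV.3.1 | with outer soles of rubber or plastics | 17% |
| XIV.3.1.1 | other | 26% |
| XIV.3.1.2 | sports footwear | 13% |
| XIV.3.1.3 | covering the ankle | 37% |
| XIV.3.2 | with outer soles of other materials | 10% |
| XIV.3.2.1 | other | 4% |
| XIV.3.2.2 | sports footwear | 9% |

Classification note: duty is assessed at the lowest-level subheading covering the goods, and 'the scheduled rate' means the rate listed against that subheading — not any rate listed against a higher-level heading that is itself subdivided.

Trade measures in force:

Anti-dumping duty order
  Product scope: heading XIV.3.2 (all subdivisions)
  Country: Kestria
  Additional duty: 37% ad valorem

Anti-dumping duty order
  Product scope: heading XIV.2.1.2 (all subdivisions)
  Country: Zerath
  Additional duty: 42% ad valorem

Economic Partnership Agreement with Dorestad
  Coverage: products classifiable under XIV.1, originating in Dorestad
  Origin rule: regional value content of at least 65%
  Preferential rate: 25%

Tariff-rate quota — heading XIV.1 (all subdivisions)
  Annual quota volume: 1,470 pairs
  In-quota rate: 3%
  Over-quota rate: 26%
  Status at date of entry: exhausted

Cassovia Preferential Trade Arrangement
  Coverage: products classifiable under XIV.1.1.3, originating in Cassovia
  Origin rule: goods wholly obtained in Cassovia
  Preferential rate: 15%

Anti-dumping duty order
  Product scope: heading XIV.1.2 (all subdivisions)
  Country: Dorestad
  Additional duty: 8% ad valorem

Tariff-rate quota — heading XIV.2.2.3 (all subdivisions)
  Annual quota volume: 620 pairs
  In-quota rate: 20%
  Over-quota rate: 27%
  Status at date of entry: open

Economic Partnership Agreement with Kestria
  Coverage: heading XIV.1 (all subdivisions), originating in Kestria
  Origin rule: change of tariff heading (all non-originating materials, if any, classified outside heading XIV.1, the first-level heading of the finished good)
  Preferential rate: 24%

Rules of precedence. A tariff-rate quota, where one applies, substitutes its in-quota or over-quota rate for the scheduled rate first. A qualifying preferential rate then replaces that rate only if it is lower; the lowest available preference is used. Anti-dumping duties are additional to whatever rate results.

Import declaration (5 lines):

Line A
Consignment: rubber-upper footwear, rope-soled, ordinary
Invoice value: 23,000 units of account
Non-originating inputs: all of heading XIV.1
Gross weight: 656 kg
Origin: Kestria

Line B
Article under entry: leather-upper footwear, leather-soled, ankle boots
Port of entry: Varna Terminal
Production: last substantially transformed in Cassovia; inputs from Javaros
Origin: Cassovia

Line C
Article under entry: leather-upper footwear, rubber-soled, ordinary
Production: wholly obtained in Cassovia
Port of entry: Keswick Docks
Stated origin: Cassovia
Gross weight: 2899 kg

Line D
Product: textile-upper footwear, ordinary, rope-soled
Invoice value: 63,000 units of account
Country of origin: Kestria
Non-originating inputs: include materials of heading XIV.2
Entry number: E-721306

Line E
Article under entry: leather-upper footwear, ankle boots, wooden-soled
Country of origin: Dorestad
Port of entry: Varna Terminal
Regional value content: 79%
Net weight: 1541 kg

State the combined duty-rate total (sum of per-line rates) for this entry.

156%

Line A: rubber-upper → XIV.3; rope-soled → XIV.3.2; ordinary → XIV.3.2.1. Scheduled 4%. Kestria agreement on XIV.1: XIV.3.2.1 not covered; anti-dumping (Kestria, XIV.3.2): +37%; total 4% + 37% = 41%. → 41%.
Line B: leather-upper → XIV.1; leather-soled → XIV.1.3; ankle boots → XIV.1.3.2. Scheduled 33%. quota on XIV.1 exhausted → over-quota 26%; Cassovia agreement on XIV.1.1.3: XIV.1.3.2 not covered. → 26%.
Line C: leather-upper → XIV.1; rubber-soled → XIV.1.1; ordinary → XIV.1.1.2. Scheduled 36%. quota on XIV.1 exhausted → over-quota 26%; Cassovia agreement on XIV.1.1.3: XIV.1.1.2 not covered. → 26%.
Line D: textile-upper → XIV.2; rope-soled → XIV.2.2; ordinary → XIV.2.2.1. Scheduled 30%. Kestria agreement on XIV.1: XIV.2.2.1 not covered. → 30%.
Line E: leather-upper → XIV.1; wooden-soled → XIV.1.2; ankle boots → XIV.1.2.2. Scheduled 25%. quota on XIV.1 exhausted → over-quota 26%; Dorestad agreement on XIV.1: RVC ≥ 65% → 25% available; preferential 25%; anti-dumping (Dorestad, XIV.1.2): +8%; total 25% + 8% = 33%. → 33%.
Sum: 41% + 26% + 26% + 30% + 33% = 156%.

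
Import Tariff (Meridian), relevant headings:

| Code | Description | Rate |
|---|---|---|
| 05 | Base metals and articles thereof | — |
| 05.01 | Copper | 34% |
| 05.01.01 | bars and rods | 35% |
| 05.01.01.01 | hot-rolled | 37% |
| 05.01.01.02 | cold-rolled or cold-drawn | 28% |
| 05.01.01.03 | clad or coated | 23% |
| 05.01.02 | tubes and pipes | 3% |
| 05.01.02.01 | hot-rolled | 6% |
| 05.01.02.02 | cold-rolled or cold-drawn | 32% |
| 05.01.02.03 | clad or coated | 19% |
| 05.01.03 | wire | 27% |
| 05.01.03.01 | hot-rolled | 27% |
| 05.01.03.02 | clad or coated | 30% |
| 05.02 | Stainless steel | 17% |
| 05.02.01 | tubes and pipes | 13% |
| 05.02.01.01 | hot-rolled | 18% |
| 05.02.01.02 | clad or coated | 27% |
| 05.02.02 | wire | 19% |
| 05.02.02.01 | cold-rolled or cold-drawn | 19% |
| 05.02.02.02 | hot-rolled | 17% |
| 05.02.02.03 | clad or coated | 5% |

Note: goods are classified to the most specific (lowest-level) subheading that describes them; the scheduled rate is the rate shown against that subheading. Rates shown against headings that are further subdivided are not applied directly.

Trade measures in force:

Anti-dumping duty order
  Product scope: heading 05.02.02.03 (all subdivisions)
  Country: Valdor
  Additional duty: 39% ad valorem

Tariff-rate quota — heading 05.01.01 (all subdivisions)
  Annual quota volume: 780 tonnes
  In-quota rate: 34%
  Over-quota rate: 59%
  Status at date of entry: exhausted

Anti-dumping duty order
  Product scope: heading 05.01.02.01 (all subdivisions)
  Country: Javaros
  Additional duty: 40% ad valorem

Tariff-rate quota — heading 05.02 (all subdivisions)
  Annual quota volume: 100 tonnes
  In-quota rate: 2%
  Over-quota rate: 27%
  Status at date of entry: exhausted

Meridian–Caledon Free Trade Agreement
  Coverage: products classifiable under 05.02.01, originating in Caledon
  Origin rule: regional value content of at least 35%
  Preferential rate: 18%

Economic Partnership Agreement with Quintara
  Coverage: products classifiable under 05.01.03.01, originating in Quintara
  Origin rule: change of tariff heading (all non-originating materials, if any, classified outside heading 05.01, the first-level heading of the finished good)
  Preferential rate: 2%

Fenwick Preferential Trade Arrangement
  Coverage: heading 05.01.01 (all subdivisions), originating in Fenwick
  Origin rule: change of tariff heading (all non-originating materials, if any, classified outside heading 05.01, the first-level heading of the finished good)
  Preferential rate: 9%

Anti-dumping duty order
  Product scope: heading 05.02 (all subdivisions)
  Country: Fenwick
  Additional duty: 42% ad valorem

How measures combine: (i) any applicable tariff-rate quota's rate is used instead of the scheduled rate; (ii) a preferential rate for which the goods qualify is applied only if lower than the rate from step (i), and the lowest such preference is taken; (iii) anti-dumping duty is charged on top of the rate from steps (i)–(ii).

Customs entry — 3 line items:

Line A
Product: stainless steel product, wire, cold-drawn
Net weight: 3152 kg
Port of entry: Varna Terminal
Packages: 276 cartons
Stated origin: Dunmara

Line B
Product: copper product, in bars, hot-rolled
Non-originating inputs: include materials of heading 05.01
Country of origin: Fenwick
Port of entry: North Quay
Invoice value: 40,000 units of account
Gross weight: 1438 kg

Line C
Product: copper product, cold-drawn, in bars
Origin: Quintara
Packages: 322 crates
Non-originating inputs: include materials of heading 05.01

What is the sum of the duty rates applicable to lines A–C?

145%

Line A: stainless steel → 05.02; wire → 05.02.02; cold-drawn → 05.02.02.01. Scheduled 19%. quota on 05.02 exhausted → over-quota 27%. → 27%.
Line B: copper → 05.01; in bars → 05.01.01; hot-rolled → 05.01.01.01. Scheduled 37%. quota on 05.01.01 exhausted → over-quota 59%; Fenwick agreement on 05.01.01: CTH not met. → 59%.
Line C: copper → 05.01; in bars → 05.01.01; cold-drawn → 05.01.01.02. Scheduled 28%. quota on 05.01.01 exhausted → over-quota 59%; Quintara agreement on 05.01.03.01: 05.01.01.02 not covered. → 59%.
Sum: 27% + 59% + 59% = 145%.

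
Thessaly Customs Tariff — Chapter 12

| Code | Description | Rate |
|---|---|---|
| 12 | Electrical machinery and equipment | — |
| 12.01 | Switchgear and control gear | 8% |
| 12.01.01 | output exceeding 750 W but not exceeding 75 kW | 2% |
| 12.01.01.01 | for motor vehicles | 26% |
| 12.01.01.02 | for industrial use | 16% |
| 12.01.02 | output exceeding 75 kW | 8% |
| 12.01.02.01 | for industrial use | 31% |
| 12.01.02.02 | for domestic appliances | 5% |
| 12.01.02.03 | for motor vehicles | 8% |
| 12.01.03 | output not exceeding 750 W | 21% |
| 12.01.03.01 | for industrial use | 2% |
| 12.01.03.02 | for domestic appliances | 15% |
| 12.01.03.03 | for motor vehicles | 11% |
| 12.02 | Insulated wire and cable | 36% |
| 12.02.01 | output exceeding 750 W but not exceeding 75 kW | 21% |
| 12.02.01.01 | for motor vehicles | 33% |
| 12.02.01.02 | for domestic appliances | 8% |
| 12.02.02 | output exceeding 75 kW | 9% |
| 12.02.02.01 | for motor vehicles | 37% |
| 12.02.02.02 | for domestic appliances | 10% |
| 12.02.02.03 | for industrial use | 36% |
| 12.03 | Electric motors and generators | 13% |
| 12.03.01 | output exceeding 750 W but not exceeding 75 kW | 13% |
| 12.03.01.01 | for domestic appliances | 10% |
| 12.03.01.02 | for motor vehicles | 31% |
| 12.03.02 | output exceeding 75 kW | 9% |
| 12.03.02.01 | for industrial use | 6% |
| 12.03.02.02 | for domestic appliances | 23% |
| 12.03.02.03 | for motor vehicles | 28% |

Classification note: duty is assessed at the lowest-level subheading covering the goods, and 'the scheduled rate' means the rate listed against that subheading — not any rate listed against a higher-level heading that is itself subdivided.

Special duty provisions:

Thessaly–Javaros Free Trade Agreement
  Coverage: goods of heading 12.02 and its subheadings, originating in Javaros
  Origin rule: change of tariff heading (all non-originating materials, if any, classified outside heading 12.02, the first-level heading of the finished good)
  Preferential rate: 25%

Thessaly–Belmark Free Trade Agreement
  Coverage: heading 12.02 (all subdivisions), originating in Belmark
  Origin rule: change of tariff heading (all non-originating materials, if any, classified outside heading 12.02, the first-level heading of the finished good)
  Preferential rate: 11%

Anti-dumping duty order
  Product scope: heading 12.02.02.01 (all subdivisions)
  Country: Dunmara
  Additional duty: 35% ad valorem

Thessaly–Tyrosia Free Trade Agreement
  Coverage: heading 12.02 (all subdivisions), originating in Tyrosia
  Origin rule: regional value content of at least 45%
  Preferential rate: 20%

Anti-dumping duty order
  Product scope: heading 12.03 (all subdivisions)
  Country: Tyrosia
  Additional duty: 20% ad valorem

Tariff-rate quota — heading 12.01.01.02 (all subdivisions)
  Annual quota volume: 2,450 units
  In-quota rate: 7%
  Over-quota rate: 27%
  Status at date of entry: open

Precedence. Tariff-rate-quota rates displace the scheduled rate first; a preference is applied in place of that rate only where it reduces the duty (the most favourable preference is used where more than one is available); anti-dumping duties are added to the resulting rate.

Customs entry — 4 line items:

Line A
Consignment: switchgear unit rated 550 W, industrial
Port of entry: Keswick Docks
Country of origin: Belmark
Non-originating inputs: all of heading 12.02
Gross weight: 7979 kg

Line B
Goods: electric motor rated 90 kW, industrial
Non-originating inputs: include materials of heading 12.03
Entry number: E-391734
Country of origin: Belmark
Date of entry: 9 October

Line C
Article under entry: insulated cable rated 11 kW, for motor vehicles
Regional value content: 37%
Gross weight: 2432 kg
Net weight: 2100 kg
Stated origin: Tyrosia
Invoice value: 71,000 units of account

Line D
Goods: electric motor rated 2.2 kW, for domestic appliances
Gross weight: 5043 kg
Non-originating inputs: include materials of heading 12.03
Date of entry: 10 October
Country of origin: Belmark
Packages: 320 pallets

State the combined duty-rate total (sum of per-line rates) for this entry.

Line A: switchgear unit → 12.01; rated 550 W → 12.01.03; industrial → 12.01.03.01. Scheduled 2%. Belmark agreement on 12.02: 12.01.03.01 not covered. → 2%.
Line B: electric motor → 12.03; rated 90 kW → 12.03.02; industrial → 12.03.02.01. Scheduled 6%. Belmark agreement on 12.02: 12.03.02.01 not covered. → 6%.
Line C: insulated cable → 12.02; rated 11 kW → 12.02.01; for motor vehicles → 12.02.01.01. Scheduled 33%. Tyrosia agreement on 12.02: RVC < 45%. → 33%.
Line D: electric motor → 12.03; rated 2.2 kW → 12.03.01; for domestic appliances → 12.03.01.01. Scheduled 10%. Belmark agreement on 12.02: 12.03.01.01 not covered. → 10%.
Sum: 2% + 6% + 33% + 10% = 51%.

51%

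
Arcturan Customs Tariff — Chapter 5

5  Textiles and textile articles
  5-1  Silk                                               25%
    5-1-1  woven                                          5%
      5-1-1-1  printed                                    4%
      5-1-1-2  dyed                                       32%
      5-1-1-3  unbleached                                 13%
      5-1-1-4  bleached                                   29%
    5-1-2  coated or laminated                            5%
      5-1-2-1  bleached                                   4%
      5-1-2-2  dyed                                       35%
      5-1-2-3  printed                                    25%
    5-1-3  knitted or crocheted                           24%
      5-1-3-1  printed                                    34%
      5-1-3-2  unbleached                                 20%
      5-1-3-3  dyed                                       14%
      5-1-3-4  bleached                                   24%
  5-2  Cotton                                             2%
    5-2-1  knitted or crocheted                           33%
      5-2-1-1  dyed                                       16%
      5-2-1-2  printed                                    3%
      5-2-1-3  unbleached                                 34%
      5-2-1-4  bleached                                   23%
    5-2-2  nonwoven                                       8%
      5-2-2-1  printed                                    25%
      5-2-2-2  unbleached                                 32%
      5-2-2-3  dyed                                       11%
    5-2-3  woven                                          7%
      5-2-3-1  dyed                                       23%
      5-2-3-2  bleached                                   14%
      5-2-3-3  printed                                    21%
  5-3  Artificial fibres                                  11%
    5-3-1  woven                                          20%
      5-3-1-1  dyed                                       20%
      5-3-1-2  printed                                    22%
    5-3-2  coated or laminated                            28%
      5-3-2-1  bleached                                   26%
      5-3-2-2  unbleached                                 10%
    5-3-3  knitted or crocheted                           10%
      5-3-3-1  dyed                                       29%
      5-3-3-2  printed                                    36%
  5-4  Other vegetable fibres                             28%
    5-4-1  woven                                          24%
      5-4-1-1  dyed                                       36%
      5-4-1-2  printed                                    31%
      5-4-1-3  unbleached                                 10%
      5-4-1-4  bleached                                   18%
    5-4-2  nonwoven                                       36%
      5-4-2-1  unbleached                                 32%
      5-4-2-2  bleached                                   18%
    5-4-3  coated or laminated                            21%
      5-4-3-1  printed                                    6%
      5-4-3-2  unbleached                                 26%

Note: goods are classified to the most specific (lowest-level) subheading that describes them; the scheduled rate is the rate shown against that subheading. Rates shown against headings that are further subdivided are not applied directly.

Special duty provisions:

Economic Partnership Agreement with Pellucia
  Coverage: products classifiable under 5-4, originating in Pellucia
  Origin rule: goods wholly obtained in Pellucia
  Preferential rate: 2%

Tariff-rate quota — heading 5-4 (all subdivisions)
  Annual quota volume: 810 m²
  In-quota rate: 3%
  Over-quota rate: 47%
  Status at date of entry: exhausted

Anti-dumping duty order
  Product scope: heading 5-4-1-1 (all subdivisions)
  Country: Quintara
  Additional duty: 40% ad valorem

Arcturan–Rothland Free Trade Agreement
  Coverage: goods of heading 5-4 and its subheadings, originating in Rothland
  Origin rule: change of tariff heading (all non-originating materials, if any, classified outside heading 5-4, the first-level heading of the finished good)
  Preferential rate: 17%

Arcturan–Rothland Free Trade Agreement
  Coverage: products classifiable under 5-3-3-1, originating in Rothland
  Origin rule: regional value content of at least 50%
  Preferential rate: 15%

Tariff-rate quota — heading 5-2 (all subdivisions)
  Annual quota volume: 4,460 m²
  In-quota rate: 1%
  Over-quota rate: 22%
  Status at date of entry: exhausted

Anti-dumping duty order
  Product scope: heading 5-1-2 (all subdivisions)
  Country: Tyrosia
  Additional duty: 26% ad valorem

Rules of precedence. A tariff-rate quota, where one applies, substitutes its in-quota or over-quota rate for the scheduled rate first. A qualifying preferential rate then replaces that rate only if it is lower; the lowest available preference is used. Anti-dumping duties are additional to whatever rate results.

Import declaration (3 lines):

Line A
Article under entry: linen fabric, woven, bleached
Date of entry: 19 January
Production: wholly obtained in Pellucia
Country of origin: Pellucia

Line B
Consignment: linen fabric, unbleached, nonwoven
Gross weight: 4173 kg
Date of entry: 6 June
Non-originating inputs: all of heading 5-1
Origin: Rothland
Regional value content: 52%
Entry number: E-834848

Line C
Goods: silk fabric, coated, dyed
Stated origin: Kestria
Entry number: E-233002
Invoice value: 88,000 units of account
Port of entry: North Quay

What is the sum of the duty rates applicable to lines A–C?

54%

Line A: linen → 5-4; woven → 5-4-1; bleached → 5-4-1-4. Scheduled 18%. quota on 5-4 exhausted → over-quota 47%; Pellucia agreement on 5-4: wholly obtained → 2% available; preferential 2%. → 2%.
Line B: linen → 5-4; nonwoven → 5-4-2; unbleached → 5-4-2-1. Scheduled 32%. quota on 5-4 exhausted → over-quota 47%; Rothland agreement on 5-4: CTH met → 17% available; Rothland agreement on 5-3-3-1: 5-4-2-1 not covered; preferential 17%. → 17%.
Line C: silk → 5-1; coated → 5-1-2; dyed → 5-1-2-2. Scheduled 35%. No special measure applies. → 35%.
Sum: 2% + 17% + 35% = 54%.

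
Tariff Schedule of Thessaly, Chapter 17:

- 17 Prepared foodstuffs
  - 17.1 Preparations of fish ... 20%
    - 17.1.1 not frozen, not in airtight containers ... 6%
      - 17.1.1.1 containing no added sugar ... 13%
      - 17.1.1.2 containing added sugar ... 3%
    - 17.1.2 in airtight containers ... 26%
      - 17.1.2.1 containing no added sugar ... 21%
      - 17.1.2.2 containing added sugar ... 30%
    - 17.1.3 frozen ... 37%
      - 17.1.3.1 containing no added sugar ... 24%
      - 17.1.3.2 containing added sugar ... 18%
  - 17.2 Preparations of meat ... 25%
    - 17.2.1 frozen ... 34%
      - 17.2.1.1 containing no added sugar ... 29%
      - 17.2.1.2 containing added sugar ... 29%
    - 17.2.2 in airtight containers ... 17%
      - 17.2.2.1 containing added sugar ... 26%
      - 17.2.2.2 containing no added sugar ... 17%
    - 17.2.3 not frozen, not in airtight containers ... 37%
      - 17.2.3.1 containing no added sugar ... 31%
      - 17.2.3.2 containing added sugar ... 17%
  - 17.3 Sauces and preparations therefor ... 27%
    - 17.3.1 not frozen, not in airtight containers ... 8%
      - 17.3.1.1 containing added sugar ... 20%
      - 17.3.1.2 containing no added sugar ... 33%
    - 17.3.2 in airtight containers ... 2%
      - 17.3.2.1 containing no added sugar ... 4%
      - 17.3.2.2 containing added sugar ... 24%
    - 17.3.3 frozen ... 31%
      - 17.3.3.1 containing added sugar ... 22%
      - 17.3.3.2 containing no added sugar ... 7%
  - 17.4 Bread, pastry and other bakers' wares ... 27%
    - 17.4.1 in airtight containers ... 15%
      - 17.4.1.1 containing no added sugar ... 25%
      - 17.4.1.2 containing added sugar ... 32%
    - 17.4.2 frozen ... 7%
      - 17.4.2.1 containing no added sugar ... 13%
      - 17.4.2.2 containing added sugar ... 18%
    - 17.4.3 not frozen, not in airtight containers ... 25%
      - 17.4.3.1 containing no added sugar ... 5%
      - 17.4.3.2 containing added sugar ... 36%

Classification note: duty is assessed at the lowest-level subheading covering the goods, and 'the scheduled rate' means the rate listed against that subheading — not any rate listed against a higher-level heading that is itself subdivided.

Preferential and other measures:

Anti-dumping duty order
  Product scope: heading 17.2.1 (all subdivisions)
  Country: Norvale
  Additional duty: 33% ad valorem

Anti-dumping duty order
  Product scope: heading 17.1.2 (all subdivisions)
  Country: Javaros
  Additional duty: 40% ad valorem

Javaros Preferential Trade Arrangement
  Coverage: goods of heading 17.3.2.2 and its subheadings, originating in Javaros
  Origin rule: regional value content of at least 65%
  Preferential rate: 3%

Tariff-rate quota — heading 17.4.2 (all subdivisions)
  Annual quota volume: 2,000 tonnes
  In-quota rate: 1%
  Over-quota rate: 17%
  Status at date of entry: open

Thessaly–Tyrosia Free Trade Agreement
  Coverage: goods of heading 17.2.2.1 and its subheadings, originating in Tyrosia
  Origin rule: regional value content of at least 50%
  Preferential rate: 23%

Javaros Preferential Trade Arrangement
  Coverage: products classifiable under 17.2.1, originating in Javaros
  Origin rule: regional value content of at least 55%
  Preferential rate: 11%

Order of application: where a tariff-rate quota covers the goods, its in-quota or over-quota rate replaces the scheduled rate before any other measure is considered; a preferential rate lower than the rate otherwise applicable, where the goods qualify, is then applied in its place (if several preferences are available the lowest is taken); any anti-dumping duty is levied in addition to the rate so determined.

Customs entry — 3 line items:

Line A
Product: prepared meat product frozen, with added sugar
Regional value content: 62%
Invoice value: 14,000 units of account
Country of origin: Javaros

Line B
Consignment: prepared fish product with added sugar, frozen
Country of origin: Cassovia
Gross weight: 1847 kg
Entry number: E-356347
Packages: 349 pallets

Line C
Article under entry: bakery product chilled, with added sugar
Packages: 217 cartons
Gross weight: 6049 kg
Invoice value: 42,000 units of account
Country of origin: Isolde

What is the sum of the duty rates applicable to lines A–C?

Line A: prepared meat product → 17.2; frozen → 17.2.1; with added sugar → 17.2.1.2. Scheduled 29%. Javaros agreement on 17.3.2.2: 17.2.1.2 not covered; Javaros agreement on 17.2.1: RVC ≥ 55% → 11% available; preferential 11%. → 11%.
Line B: prepared fish product → 17.1; frozen → 17.1.3; with added sugar → 17.1.3.2. Scheduled 18%. No special measure applies. → 18%.
Line C: bakery product → 17.4; chilled → 17.4.3; with added sugar → 17.4.3.2. Scheduled 36%. No special measure applies. → 36%.
Sum: 11% + 18% + 36% = 65%.

65%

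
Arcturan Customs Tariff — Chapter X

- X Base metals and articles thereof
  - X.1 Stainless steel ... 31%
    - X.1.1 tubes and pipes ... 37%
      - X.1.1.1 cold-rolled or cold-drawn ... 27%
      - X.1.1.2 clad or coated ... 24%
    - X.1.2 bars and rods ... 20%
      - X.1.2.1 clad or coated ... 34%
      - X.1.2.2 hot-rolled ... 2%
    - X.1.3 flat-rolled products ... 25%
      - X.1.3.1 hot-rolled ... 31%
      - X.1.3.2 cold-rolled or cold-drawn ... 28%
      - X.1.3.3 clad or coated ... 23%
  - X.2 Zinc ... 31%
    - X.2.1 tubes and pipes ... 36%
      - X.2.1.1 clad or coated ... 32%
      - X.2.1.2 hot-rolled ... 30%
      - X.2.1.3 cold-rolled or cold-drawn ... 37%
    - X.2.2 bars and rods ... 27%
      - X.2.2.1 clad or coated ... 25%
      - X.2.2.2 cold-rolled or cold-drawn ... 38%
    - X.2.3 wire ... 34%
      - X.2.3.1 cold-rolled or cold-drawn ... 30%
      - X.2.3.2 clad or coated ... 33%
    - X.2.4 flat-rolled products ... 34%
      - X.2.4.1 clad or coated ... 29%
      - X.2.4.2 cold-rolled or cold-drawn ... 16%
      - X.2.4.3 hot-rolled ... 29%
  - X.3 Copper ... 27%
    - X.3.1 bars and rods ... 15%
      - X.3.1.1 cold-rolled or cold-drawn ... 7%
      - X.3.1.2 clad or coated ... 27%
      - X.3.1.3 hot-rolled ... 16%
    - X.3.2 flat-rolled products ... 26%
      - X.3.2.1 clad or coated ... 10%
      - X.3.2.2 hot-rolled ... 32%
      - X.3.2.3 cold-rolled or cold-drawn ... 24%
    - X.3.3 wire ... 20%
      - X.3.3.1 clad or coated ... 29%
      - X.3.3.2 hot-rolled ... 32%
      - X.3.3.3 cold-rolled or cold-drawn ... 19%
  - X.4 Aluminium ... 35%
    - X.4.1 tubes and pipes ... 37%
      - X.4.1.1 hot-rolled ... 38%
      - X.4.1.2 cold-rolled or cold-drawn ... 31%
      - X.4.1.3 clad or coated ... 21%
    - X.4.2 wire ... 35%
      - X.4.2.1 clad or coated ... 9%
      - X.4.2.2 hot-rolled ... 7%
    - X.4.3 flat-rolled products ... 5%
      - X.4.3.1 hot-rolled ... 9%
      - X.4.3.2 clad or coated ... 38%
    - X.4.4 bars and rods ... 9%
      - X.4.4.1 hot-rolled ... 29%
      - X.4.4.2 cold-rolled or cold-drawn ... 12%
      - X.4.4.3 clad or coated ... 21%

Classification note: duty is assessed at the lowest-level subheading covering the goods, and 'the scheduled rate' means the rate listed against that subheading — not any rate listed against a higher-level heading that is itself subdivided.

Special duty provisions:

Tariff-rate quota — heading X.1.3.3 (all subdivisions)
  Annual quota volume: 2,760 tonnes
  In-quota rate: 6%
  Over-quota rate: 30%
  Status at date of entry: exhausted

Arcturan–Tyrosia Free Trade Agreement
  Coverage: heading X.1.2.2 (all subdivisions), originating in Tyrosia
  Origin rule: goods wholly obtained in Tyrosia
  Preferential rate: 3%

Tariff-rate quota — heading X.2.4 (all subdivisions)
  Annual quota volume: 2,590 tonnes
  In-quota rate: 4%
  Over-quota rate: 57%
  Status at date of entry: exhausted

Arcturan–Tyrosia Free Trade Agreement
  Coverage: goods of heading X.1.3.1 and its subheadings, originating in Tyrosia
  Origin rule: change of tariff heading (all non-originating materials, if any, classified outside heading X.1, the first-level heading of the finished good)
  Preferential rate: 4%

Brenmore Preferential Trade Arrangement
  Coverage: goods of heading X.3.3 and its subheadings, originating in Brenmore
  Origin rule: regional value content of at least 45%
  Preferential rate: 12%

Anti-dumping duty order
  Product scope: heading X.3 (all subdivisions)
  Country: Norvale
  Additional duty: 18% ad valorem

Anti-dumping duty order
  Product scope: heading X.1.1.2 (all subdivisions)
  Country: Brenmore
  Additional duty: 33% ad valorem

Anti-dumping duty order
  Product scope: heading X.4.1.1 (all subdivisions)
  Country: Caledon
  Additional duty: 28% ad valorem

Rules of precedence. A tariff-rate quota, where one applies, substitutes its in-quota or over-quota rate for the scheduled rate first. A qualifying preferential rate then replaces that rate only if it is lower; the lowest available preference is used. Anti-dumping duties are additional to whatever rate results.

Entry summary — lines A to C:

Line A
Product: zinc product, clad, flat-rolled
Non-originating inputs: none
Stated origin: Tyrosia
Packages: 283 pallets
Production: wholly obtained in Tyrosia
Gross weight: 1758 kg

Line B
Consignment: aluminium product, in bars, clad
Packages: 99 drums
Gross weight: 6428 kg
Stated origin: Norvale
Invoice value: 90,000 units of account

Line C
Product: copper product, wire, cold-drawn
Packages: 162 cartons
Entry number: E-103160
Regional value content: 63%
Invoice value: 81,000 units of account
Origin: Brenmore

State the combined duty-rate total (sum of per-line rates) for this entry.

Line A: zinc → X.2; flat-rolled → X.2.4; clad → X.2.4.1. Scheduled 29%. quota on X.2.4 exhausted → over-quota 57%; Tyrosia agreement on X.1.2.2: X.2.4.1 not covered; Tyrosia agreement on X.1.3.1: X.2.4.1 not covered. → 57%.
Line B: aluminium → X.4; in bars → X.4.4; clad → X.4.4.3. Scheduled 21%. No special measure applies. → 21%.
Line C: copper → X.3; wire → X.3.3; cold-drawn → X.3.3.3. Scheduled 19%. Brenmore agreement on X.3.3: RVC ≥ 45% → 12% available; preferential 12%. → 12%.
Sum: 57% + 21% + 12% = 90%.

90%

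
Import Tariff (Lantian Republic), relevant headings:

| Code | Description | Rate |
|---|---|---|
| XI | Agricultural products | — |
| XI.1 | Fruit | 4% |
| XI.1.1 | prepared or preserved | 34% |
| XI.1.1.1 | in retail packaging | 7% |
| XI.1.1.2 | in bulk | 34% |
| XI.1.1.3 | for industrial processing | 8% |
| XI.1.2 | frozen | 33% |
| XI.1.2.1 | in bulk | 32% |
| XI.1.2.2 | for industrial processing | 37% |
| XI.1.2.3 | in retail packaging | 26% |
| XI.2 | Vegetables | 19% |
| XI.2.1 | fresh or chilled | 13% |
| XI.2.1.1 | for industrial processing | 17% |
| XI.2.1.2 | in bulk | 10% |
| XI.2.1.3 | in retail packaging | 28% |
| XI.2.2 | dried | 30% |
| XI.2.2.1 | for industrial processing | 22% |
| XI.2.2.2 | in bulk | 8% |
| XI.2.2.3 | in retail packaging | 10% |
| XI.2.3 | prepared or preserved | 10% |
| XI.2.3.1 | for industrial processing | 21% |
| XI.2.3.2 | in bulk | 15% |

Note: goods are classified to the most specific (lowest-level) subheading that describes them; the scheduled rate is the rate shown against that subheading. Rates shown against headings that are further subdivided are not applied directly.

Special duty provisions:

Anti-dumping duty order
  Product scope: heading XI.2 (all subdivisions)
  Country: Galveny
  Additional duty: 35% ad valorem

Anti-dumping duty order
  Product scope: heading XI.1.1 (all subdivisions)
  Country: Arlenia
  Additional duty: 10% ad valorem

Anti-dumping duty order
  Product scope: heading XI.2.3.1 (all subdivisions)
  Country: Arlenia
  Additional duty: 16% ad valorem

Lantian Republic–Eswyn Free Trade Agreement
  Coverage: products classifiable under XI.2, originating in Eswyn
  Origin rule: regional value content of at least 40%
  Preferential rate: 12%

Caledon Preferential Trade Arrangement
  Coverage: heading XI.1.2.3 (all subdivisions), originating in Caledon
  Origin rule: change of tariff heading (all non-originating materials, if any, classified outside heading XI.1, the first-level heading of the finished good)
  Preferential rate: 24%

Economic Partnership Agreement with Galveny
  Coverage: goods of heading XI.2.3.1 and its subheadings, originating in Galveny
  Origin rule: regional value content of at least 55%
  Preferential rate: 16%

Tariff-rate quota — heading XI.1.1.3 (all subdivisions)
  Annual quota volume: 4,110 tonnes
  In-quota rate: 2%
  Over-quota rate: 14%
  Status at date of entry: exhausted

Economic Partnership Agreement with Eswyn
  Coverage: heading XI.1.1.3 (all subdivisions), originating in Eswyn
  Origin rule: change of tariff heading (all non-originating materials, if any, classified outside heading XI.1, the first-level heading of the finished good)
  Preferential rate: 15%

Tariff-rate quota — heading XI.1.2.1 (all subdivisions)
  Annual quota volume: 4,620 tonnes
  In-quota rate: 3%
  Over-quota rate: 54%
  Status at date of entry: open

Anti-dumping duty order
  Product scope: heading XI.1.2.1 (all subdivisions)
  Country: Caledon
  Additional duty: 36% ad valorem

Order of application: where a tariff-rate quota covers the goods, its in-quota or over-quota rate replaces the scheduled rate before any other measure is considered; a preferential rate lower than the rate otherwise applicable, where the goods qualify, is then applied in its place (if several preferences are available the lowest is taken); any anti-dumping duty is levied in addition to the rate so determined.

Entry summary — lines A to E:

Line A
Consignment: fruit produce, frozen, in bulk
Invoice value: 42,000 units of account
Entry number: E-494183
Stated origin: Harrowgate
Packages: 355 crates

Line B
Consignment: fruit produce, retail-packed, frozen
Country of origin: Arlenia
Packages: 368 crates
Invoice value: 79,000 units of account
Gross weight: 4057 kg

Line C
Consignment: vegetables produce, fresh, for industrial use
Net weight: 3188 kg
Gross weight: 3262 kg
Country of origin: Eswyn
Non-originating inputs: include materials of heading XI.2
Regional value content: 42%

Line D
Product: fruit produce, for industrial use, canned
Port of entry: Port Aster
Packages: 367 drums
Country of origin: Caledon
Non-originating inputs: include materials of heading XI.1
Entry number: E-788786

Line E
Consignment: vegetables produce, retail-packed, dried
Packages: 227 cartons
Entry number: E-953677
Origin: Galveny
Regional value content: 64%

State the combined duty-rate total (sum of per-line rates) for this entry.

100%

Line A: fruit → XI.1; frozen → XI.1.2; in bulk → XI.1.2.1. Scheduled 32%. quota on XI.1.2.1 open → in-quota 3%. → 3%.
Line B: fruit → XI.1; frozen → XI.1.2; retail-packed → XI.1.2.3. Scheduled 26%. No special measure applies. → 26%.
Line C: vegetables → XI.2; fresh → XI.2.1; for industrial use → XI.2.1.1. Scheduled 17%. Eswyn agreement on XI.2: RVC ≥ 40% → 12% available; Eswyn agreement on XI.1.1.3: XI.2.1.1 not covered; preferential 12%. → 12%.
Line D: fruit → XI.1; canned → XI.1.1; for industrial use → XI.1.1.3. Scheduled 8%. quota on XI.1.1.3 exhausted → over-quota 14%; Caledon agreement on XI.1.2.3: XI.1.1.3 not covered. → 14%.
Line E: vegetables → XI.2; dried → XI.2.2; retail-packed → XI.2.2.3. Scheduled 10%. Galveny agreement on XI.2.3.1: XI.2.2.3 not covered; anti-dumping (Galveny, XI.2): +35%; total 10% + 35% = 45%. → 45%.
Sum: 3% + 26% + 12% + 14% + 45% = 100%.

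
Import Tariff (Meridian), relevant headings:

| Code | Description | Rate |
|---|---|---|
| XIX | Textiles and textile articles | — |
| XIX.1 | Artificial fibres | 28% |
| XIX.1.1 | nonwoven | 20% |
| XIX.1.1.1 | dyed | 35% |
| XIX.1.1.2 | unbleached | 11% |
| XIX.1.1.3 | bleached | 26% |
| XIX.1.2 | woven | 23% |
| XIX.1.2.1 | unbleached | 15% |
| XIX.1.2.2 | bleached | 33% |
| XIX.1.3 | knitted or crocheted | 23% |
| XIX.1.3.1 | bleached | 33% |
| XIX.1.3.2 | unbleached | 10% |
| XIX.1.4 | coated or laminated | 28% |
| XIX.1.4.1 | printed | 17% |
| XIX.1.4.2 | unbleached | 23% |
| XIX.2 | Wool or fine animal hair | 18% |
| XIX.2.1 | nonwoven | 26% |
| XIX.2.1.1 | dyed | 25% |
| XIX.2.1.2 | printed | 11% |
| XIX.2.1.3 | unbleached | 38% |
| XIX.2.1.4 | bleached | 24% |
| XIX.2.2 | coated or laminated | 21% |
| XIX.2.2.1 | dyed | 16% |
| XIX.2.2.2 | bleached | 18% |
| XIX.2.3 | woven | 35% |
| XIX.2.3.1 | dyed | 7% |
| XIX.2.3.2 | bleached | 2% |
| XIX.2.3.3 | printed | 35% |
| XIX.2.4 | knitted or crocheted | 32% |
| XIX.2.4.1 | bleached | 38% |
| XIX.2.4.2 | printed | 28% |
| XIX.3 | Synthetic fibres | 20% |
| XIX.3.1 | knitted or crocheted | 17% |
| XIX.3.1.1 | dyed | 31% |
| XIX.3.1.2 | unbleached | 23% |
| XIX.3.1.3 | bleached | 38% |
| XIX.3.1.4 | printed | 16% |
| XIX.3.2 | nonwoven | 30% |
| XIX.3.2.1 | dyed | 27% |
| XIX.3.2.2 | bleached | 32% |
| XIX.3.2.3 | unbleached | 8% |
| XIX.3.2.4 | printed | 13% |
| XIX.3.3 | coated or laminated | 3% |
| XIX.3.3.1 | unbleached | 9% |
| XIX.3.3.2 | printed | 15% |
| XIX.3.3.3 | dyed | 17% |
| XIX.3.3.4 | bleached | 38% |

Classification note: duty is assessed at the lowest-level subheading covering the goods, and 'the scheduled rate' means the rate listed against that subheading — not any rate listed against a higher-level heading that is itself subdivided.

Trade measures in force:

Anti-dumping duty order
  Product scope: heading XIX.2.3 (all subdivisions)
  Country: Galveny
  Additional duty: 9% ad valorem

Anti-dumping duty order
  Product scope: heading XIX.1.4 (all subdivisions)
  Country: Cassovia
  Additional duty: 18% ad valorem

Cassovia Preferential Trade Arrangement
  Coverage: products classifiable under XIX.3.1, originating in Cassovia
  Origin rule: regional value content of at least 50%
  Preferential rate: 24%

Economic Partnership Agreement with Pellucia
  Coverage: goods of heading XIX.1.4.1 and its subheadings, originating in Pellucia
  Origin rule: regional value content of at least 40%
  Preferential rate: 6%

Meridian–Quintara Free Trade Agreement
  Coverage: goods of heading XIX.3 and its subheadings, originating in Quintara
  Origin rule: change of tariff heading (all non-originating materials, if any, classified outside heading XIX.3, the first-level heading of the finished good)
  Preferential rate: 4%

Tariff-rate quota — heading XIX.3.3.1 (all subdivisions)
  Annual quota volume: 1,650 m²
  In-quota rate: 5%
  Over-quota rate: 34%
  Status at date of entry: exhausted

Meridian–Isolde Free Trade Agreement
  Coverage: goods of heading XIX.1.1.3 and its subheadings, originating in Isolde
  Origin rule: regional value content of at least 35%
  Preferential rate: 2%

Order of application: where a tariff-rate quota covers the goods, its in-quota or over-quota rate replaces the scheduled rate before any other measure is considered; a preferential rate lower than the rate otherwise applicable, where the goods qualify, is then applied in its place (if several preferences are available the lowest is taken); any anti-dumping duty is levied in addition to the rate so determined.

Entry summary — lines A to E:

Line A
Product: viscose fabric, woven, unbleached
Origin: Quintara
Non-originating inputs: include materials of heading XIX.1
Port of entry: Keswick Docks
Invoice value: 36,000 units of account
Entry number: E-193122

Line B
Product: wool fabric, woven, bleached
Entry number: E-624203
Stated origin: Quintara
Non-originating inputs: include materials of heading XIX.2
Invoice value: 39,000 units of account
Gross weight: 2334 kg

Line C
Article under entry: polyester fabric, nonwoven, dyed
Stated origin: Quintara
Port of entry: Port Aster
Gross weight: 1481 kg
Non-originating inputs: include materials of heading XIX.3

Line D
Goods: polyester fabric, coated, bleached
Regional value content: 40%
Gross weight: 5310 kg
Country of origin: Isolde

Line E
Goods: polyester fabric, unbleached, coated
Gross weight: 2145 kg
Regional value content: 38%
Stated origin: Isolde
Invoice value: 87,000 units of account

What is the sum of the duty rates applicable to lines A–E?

Line A: viscose → XIX.1; woven → XIX.1.2; unbleached → XIX.1.2.1. Scheduled 15%. Quintara agreement on XIX.3: XIX.1.2.1 not covered. → 15%.
Line B: wool → XIX.2; woven → XIX.2.3; bleached → XIX.2.3.2. Scheduled 2%. Quintara agreement on XIX.3: XIX.2.3.2 not covered. → 2%.
Line C: polyester → XIX.3; nonwoven → XIX.3.2; dyed → XIX.3.2.1. Scheduled 27%. Quintara agreement on XIX.3: CTH not met. → 27%.
Line D: polyester → XIX.3; coated → XIX.3.3; bleached → XIX.3.3.4. Scheduled 38%. Isolde agreement on XIX.1.1.3: XIX.3.3.4 not covered. → 38%.
Line E: polyester → XIX.3; coated → XIX.3.3; unbleached → XIX.3.3.1. Scheduled 9%. quota on XIX.3.3.1 exhausted → over-quota 34%; Isolde agreement on XIX.1.1.3: XIX.3.3.1 not covered. → 34%.
Sum: 15% + 2% + 27% + 38% + 34% = 116%.

116%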